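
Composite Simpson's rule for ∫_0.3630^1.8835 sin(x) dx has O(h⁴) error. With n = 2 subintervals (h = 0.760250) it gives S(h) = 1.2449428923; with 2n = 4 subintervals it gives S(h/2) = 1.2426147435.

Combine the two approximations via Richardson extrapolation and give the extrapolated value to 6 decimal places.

1.242460

Method order is 4; weight 2^4 = 16.
16·1.2426147435 − 1.2449428923 = 18.6368930037
Denominator 16 − 1 = 15.
R = 18.6368930037/15 = 1.2424595336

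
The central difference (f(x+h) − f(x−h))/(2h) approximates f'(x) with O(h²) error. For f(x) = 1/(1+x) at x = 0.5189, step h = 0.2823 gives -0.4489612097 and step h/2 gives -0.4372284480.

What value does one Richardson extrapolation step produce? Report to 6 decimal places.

Method order is 2; weight 2^2 = 4.
Weighted: (-1.7489137920) − (-0.4489612097) = -1.2999525823
(-1.2999525823) ÷ 3 = -0.4333175274
Gap between inputs: 1.173e-02; correction applied: +0.0039109206.

-0.433318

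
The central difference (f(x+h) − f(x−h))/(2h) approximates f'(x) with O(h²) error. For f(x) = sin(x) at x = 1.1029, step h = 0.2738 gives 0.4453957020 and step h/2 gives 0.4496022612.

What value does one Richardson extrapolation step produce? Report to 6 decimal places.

r = 2: numerator weight 4, denominator 3.
Top: 4(0.4496022612) − (0.4453957020) = 1.3530133428
Denominator 4 − 1 = 3.
Extrapolated: 1.3530133428 / 3 = 0.4510044476
Correction |R − A(h/2)| = 1.402e-03; gap |A(h/2) − A(h)| = 4.207e-03.

0.451004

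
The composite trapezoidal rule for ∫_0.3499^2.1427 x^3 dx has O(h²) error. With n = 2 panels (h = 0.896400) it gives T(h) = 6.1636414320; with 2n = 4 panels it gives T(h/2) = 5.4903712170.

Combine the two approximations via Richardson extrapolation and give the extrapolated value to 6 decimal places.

Method order is 2; weight 2^2 = 4.
4 × 5.4903712170 = 21.9614848680; 21.9614848680 − 6.1636414320 = 15.7978434360
Divide by 2^2 − 1 = 3.
15.7978434360 ÷ 3 = 5.2659478120

5.265948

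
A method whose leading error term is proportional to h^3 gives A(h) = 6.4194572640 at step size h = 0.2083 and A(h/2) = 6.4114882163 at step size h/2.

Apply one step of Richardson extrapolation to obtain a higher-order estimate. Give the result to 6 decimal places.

Order 3 gives 2^r = 8 and 2^r − 1 = 7.
8 × 6.4114882163 − 6.4194572640 = 44.8724484664
Divide by 2^3 − 1 = 7.
Result: 6.4103497809
Gap between inputs: 7.969e-03; correction applied: −0.0011384354.

6.410350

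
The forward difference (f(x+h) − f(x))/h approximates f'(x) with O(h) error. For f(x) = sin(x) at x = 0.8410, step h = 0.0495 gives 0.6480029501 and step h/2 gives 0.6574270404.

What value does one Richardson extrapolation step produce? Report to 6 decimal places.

0.666851

Leading term ∝ h^1; use weight 2 = 2^1.
2·0.6574270404 = 1.3148540808; 1.3148540808 − 0.6480029501 = 0.6668511307
0.6668511307 ÷ 1 = 0.6668511307
Shift from A(h/2): +0.0094240903.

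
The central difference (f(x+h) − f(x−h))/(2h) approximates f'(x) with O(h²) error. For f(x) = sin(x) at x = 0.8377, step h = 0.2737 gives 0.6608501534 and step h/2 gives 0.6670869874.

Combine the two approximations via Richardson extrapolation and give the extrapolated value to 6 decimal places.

Order 2 gives 2^r = 4 and 2^r − 1 = 3.
4*0.6670869874 − 0.6608501534 = 2.0074977962
Denominator 4 − 1 = 3.
R = 2.0074977962/3 = 0.6691659321
Shift from A(h/2): +0.0020789447.

0.669166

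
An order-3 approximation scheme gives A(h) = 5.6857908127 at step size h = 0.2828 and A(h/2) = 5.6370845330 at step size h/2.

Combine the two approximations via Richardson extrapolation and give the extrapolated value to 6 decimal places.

5.630126

With r = 3 the leading error scales as h^3, so the weight is 2^3 = 8.
Top: 8(5.6370845330) − (5.6857908127) = 39.4108854513
R = 39.4108854513/7 = 5.6301264930
Correction |R − A(h/2)| = 6.958e-03; gap |A(h/2) − A(h)| = 4.871e-02.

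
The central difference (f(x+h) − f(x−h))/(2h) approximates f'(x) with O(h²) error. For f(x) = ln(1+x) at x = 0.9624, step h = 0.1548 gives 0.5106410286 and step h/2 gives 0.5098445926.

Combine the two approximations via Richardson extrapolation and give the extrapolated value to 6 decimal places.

Error is O(h^2); halving h shrinks it by 2^2 = 4.
Weighted: 2.0393783704 − 0.5106410286 = 1.5287373418
R = 1.5287373418/3 = 0.5095791139
Shift from A(h/2): −0.0002654787.

0.509579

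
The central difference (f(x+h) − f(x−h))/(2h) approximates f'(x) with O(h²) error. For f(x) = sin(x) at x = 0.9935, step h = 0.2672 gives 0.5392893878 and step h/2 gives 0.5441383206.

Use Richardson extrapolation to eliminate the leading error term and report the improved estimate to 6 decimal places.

0.545755

Order 2 gives 2^r = 4 and 2^r − 1 = 3.
A(h/2) − A(h) = 0.5441383206 − 0.5392893878 = 0.0048489328
Correction (A(h/2) − A(h))/(4 − 1) = 0.0048489328/3 = 0.0016163109
R = 0.5441383206 + 0.0016163109 = 0.5457546315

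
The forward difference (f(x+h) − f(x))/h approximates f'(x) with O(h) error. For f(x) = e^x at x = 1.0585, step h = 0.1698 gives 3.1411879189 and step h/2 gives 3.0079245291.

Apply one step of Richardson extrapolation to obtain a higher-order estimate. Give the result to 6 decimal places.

Leading term ∝ h^1; use weight 2 = 2^1.
Weighted: 6.0158490582 − 3.1411879189 = 2.8746611393
Extrapolated: 2.8746611393 / 1 = 2.8746611393
Gap between inputs: 1.333e-01; correction applied: −0.1332633898.

2.874661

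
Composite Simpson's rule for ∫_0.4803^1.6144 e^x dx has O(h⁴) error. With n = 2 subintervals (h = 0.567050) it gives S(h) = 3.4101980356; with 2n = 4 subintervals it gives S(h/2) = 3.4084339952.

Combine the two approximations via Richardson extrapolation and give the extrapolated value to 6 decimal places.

3.408316

Method order is 4; weight 2^4 = 16.
16×3.4084339952 − 3.4101980356 = 51.1247458876
Denominator 16 − 1 = 15.
(16×3.4084339952 − 3.4101980356)/(16 − 1) = 3.4083163925
Gap between inputs: 1.764e-03; correction applied: −0.0001176027.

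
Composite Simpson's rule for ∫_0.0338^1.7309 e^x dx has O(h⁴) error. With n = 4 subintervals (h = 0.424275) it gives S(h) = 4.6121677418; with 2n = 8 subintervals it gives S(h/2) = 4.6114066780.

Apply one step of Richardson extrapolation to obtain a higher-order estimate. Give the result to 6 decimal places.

Leading term ∝ h^4; use weight 16 = 2^4.
2^4 × A(h/2) = 73.7825068480; minus A(h) gives 69.1703391062.
(16 × 4.6114066780 − 4.6121677418)/(16 − 1) = 4.6113559404

4.611356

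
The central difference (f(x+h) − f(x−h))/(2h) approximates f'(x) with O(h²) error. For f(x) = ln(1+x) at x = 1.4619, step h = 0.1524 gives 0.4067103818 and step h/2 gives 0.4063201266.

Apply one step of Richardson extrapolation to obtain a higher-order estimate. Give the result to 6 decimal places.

Leading term ∝ h^2; use weight 4 = 2^2.
Numerator 4*A(h/2) − A(h) = 4*0.4063201266 − 0.4067103818 = 1.2185701246
Divide by 2^2 − 1 = 3.
Result: 0.4061900415
Gap between inputs: 3.903e-04; correction applied: −0.0001300851.

0.406190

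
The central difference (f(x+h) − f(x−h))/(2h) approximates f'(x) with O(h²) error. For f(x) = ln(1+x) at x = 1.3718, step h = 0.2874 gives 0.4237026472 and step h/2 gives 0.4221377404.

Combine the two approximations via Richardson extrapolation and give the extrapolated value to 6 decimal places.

r = 2, so 2^r = 4.
4*0.4221377404 = 1.6885509616; 1.6885509616 − 0.4237026472 = 1.2648483144
Extrapolated: 1.2648483144 / 3 = 0.4216161048
Shift from A(h/2): −0.0005216356.

0.421616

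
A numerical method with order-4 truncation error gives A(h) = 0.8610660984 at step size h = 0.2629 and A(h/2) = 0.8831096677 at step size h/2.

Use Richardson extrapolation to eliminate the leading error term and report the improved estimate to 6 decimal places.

0.884579

The method has order 4: 2^4 = 16.
16*0.8831096677 = 14.1297546832; 14.1297546832 − 0.8610660984 = 13.2686885848
Divide by 2^4 − 1 = 15.
13.2686885848 ÷ 15 = 0.8845792390
Shift from A(h/2): +0.0014695713.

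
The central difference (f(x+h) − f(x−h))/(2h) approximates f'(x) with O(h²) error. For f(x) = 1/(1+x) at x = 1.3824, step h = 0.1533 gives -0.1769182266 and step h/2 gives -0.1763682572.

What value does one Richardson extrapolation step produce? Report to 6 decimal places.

With r = 2 the leading error scales as h^2, so the weight is 2^2 = 4.
4*(-0.1763682572) = -0.7054730288; subtract (-0.1769182266) → -0.5285548022
Denominator 4 − 1 = 3.
Extrapolated: (-0.5285548022) / 3 = -0.1761849341
Gap between inputs: 5.500e-04; correction applied: +0.0001833231.

-0.176185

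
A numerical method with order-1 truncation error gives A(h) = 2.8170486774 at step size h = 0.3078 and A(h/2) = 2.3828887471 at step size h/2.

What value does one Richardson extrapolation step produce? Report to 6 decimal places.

1.948729

Method order is 1; weight 2^1 = 2.
Top: 2(2.3828887471) − (2.8170486774) = 1.9487288168
Denominator 2 − 1 = 1.
Result: 1.9487288168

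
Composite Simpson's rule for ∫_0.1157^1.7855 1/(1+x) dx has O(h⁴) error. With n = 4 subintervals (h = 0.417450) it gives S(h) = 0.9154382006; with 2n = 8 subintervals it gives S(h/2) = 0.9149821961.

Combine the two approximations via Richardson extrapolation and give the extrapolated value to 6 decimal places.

0.914952

Leading term ∝ h^4; use weight 16 = 2^4.
16·0.9149821961 = 14.6397151376; subtract 0.9154382006 → 13.7242769370
R = 13.7242769370/15 = 0.9149517958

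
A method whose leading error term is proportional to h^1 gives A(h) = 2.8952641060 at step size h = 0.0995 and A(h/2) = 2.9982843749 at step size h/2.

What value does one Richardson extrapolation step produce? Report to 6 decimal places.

The method has order 1: 2^1 = 2.
Top: 2(2.9982843749) − (2.8952641060) = 3.1013046438
3.1013046438 ÷ 1 = 3.1013046438
Shift from A(h/2): +0.1030202689.

3.101305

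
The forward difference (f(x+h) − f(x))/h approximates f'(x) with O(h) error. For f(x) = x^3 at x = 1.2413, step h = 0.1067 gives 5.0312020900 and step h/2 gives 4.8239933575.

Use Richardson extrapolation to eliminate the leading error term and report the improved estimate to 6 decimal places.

r = 1, so 2^r = 2.
2*4.8239933575 = 9.6479867150; 9.6479867150 − 5.0312020900 = 4.6167846250
Divide by 2^1 − 1 = 1.
Extrapolated: 4.6167846250 / 1 = 4.6167846250

4.616785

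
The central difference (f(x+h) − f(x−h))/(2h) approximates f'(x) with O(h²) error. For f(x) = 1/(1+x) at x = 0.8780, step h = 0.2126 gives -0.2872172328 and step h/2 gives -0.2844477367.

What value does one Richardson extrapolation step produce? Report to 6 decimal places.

Method order is 2; weight 2^2 = 4.
Top: 4(-0.2844477367) − (-0.2872172328) = -0.8505737140
Denominator 4 − 1 = 3.
Result: -0.2835245713
Shift from A(h/2): +0.0009231654.

-0.283525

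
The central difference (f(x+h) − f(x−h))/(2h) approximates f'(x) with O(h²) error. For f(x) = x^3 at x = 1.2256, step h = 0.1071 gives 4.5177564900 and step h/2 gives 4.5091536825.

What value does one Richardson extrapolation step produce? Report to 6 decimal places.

4.506286

Error is O(h^2); halving h shrinks it by 2^2 = 4.
4×4.5091536825 = 18.0366147300; subtract 4.5177564900 → 13.5188582400
(4×4.5091536825 − 4.5177564900)/(4 − 1) = 4.5062860800
Shift from A(h/2): −0.0028676025.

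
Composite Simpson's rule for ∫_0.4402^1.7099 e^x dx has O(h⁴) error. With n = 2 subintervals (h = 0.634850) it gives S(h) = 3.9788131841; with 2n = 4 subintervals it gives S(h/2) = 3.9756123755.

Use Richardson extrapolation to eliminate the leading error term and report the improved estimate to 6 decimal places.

Method order is 4; weight 2^4 = 16.
Top: 16(3.9756123755) − (3.9788131841) = 59.6309848239
Extrapolated: 59.6309848239 / 15 = 3.9753989883

3.975399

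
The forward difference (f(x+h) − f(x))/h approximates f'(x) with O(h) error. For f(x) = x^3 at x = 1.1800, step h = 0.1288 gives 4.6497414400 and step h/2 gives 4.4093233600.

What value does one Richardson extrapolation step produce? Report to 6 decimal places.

r = 1, so 2^r = 2.
2 × 4.4093233600 = 8.8186467200; subtract 4.6497414400 → 4.1689052800
R = 4.1689052800/1 = 4.1689052800
Gap between inputs: 2.404e-01; correction applied: −0.2404180800.

4.168905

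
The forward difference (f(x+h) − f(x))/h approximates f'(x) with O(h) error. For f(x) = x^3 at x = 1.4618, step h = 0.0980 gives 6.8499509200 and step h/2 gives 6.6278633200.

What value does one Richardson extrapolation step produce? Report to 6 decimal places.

6.405776

r = 1: numerator weight 2, denominator 1.
2^1 × A(h/2) = 13.2557266400; minus A(h) gives 6.4057757200.
Denominator 2 − 1 = 1.
(2 × 6.6278633200 − 6.8499509200)/(2 − 1) = 6.4057757200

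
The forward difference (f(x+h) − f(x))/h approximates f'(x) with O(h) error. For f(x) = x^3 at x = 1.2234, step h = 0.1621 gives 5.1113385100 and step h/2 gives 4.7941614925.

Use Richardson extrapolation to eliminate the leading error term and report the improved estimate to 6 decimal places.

4.476984

Leading term ∝ h^1; use weight 2 = 2^1.
Difference of the inputs: 4.7941614925 − 5.1113385100 = -0.3171770175
Divide by 2^1 − 1 = 1: (-0.3171770175)/1 = -0.3171770175
R = 4.7941614925 − 0.3171770175 = 4.4769844750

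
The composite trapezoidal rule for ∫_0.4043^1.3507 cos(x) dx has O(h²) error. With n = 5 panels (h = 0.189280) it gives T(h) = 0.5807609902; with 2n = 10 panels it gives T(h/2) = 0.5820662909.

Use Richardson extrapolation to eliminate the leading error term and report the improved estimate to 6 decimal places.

Error is O(h^2); halving h shrinks it by 2^2 = 4.
2^2·A(h/2) = 2.3282651636; minus A(h) gives 1.7475041734.
Denominator 4 − 1 = 3.
R = 1.7475041734/3 = 0.5825013911

0.582501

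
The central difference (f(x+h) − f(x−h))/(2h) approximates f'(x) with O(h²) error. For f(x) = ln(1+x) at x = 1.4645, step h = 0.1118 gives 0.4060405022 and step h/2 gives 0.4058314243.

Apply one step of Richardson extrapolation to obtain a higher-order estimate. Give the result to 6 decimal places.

Method order is 2; weight 2^2 = 4.
4*0.4058314243 − 0.4060405022 = 1.2172851950
1.2172851950 ÷ 3 = 0.4057617317
Shift from A(h/2): −0.0000696926.

0.405762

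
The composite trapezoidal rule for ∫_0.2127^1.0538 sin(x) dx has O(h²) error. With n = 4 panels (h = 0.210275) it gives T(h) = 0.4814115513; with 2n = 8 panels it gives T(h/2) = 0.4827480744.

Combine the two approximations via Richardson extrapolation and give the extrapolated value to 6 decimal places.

0.483194

Leading term ∝ h^2; use weight 4 = 2^2.
4 × 0.4827480744 = 1.9309922976; subtract 0.4814115513 → 1.4495807463
Extrapolated: 1.4495807463 / 3 = 0.4831935821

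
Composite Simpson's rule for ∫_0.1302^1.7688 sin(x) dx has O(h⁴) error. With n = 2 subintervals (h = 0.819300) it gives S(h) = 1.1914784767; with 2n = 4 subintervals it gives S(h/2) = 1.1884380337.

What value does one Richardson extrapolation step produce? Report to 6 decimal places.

1.188235

Leading term ∝ h^4; use weight 16 = 2^4.
16*1.1884380337 − 1.1914784767 = 17.8235300625
(16*1.1884380337 − 1.1914784767)/(16 − 1) = 1.1882353375
Correction |R − A(h/2)| = 2.027e-04; gap |A(h/2) − A(h)| = 3.040e-03.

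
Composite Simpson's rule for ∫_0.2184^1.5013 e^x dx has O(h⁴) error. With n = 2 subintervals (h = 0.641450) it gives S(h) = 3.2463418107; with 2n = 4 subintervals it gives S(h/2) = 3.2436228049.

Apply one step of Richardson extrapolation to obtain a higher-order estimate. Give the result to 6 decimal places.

3.243442

The method has order 4: 2^4 = 16.
A(h/2) − A(h) = 3.2436228049 − 3.2463418107 = -0.0027190058
Divide by 2^4 − 1 = 15: (-0.0027190058)/15 = -0.0001812671
R = A(h/2) + (A(h/2) − A(h))/15 = 3.2436228049 − 0.0001812671 = 3.2434415378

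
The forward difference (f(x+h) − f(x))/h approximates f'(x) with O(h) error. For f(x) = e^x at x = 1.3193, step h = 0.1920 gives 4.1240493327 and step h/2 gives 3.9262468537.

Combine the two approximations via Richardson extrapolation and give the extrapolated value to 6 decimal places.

r = 1: numerator weight 2, denominator 1.
Difference of the inputs: 3.9262468537 − 4.1240493327 = -0.1978024790
Divide by 2^1 − 1 = 1: (-0.1978024790)/1 = -0.1978024790
R = A(h/2) + (A(h/2) − A(h))/1 = 3.9262468537 − 0.1978024790 = 3.7284443747
Shift from A(h/2): −0.1978024790.

3.728444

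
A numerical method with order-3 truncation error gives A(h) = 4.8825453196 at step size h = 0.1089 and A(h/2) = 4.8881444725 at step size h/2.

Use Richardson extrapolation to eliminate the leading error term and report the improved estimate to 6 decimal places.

r = 3: numerator weight 8, denominator 7.
2^3 × A(h/2) = 39.1051557800; minus A(h) gives 34.2226104604.
Extrapolated: 34.2226104604 / 7 = 4.8889443515
Correction |R − A(h/2)| = 7.999e-04; gap |A(h/2) − A(h)| = 5.599e-03.

4.888944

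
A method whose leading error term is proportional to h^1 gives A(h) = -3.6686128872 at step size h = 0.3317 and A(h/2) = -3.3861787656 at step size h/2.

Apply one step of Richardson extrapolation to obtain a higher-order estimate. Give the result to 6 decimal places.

With r = 1 the leading error scales as h^1, so the weight is 2^1 = 2.
2^1×A(h/2) = -6.7723575312; minus A(h) gives -3.1037446440.
Denominator 2 − 1 = 1.
Result: -3.1037446440

-3.103745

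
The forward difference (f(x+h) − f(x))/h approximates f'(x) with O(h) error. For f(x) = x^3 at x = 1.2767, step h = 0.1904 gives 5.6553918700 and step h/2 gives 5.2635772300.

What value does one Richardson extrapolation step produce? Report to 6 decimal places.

4.871763

r = 1: numerator weight 2, denominator 1.
Top: 2(5.2635772300) − (5.6553918700) = 4.8717625900
Denominator 2 − 1 = 1.
4.8717625900 ÷ 1 = 4.8717625900
Correction |R − A(h/2)| = 3.918e-01; gap |A(h/2) − A(h)| = 3.918e-01.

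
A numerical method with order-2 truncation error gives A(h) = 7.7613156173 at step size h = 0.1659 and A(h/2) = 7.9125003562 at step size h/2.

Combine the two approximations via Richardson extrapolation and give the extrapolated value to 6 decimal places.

7.962895

r = 2, so 2^r = 4.
4·7.9125003562 = 31.6500014248; 31.6500014248 − 7.7613156173 = 23.8886858075
Divide by 2^2 − 1 = 3.
R = 23.8886858075/3 = 7.9628952692
Correction |R − A(h/2)| = 5.039e-02; gap |A(h/2) − A(h)| = 1.512e-01.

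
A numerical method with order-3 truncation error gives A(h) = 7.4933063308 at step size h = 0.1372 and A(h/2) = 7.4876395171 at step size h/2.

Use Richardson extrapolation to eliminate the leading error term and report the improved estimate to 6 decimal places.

The method has order 3: 2^3 = 8.
8·7.4876395171 − 7.4933063308 = 52.4078098060
Divide by 2^3 − 1 = 7.
52.4078098060 ÷ 7 = 7.4868299723

7.486830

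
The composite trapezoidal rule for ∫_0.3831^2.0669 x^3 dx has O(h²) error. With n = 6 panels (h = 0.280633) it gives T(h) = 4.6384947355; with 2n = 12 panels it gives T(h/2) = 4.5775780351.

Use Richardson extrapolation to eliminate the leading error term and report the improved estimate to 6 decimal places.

Method order is 2; weight 2^2 = 4.
4·4.5775780351 − 4.6384947355 = 13.6718174049
(4·4.5775780351 − 4.6384947355)/(4 − 1) = 4.5572724683
Correction |R − A(h/2)| = 2.031e-02; gap |A(h/2) − A(h)| = 6.092e-02.

4.557272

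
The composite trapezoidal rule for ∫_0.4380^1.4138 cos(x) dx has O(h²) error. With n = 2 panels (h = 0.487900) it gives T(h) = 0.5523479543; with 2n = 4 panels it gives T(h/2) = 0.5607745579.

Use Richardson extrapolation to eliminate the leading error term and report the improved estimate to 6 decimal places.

0.563583

r = 2, so 2^r = 4.
4·0.5607745579 − 0.5523479543 = 1.6907502773
Denominator 4 − 1 = 3.
(4·0.5607745579 − 0.5523479543)/(4 − 1) = 0.5635834258
Correction |R − A(h/2)| = 2.809e-03; gap |A(h/2) − A(h)| = 8.427e-03.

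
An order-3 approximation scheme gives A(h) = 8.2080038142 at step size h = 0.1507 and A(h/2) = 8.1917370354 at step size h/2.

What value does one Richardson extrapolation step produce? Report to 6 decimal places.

r = 3: numerator weight 8, denominator 7.
8·8.1917370354 − 8.2080038142 = 57.3258924690
Divide by 2^3 − 1 = 7.
Extrapolated: 57.3258924690 / 7 = 8.1894132099
Shift from A(h/2): −0.0023238255.

8.189413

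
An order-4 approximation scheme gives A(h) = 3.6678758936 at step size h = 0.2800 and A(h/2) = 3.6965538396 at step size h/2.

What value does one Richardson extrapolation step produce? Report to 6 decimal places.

Leading term ∝ h^4; use weight 16 = 2^4.
16·3.6965538396 = 59.1448614336; 59.1448614336 − 3.6678758936 = 55.4769855400
Denominator 16 − 1 = 15.
Extrapolated: 55.4769855400 / 15 = 3.6984657027
Correction |R − A(h/2)| = 1.912e-03; gap |A(h/2) − A(h)| = 2.868e-02.

3.698466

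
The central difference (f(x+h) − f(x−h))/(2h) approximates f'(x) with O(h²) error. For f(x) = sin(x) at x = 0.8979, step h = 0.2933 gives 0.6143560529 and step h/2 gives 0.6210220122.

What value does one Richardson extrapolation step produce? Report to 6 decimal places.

Leading term ∝ h^2; use weight 4 = 2^2.
4·0.6210220122 − 0.6143560529 = 1.8697319959
(4·0.6210220122 − 0.6143560529)/(4 − 1) = 0.6232439986

0.623244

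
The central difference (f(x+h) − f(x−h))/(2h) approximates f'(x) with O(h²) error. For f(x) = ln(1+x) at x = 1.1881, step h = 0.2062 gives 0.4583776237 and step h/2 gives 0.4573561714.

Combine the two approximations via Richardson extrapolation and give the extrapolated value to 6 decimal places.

0.457016

Leading term ∝ h^2; use weight 4 = 2^2.
Numerator 4·A(h/2) − A(h) = 4·0.4573561714 − 0.4583776237 = 1.3710470619
Divide by 2^2 − 1 = 3.
So the Richardson estimate is 0.4570156873.
Gap between inputs: 1.021e-03; correction applied: −0.0003404841.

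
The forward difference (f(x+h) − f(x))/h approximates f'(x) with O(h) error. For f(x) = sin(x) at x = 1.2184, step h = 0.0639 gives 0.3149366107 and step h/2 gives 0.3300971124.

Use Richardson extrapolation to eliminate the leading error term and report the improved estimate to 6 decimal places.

The method has order 1: 2^1 = 2.
Top: 2(0.3300971124) − (0.3149366107) = 0.3452576141
Divide by 2^1 − 1 = 1.
Result: 0.3452576141

0.345258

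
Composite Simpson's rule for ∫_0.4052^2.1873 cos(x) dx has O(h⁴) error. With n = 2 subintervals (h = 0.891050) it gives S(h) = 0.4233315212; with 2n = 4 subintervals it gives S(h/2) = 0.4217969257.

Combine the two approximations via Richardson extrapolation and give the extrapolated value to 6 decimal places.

0.421695

With r = 4 the leading error scales as h^4, so the weight is 2^4 = 16.
Numerator 16×A(h/2) − A(h) = 16×0.4217969257 − 0.4233315212 = 6.3254192900
Denominator 16 − 1 = 15.
6.3254192900 ÷ 15 = 0.4216946193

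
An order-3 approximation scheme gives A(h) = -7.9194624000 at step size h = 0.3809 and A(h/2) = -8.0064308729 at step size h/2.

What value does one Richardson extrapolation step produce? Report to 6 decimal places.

-8.018855

Leading term ∝ h^3; use weight 8 = 2^3.
Numerator 8 × A(h/2) − A(h) = 8 × (-8.0064308729) − (-7.9194624000) = -56.1319845832
Denominator 8 − 1 = 7.
Result: -8.0188549405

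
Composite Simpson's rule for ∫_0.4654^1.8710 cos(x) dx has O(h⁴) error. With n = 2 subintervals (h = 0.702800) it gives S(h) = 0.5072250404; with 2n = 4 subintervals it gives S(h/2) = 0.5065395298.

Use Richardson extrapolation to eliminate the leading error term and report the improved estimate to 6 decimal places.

0.506494

Leading term ∝ h^4; use weight 16 = 2^4.
Numerator 16*A(h/2) − A(h) = 16*0.5065395298 − 0.5072250404 = 7.5974074364
Denominator 16 − 1 = 15.
(16*0.5065395298 − 0.5072250404)/(16 − 1) = 0.5064938291
Shift from A(h/2): −0.0000457007.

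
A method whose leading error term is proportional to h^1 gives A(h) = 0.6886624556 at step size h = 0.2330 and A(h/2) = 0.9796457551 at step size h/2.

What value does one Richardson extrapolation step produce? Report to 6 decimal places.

r = 1: numerator weight 2, denominator 1.
2×0.9796457551 = 1.9592915102; subtract 0.6886624556 → 1.2706290546
Denominator 2 − 1 = 1.
Extrapolated: 1.2706290546 / 1 = 1.2706290546

1.270629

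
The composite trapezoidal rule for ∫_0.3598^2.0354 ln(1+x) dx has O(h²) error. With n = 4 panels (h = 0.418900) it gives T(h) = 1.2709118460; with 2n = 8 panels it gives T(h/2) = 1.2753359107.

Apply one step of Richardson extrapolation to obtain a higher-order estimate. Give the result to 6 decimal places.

Leading term ∝ h^2; use weight 4 = 2^2.
2^2·A(h/2) = 5.1013436428; minus A(h) gives 3.8304317968.
Denominator 4 − 1 = 3.
(4·1.2753359107 − 1.2709118460)/(4 − 1) = 1.2768105989

1.276811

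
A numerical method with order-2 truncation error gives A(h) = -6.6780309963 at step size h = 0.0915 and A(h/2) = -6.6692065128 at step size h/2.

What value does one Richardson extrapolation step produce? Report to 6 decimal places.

-6.666265

Error is O(h^2); halving h shrinks it by 2^2 = 4.
Weighted: (-26.6768260512) − (-6.6780309963) = -19.9987950549
(4 × (-6.6692065128) − (-6.6780309963))/(4 − 1) = -6.6662650183
Shift from A(h/2): +0.0029414945.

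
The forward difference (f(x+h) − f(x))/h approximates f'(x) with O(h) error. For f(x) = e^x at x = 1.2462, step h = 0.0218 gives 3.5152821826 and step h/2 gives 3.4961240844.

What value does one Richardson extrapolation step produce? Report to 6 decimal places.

3.476966

Error is O(h^1); halving h shrinks it by 2^1 = 2.
Top: 2(3.4961240844) − (3.5152821826) = 3.4769659862
(2·3.4961240844 − 3.5152821826)/(2 − 1) = 3.4769659862
Gap between inputs: 1.916e-02; correction applied: −0.0191580982.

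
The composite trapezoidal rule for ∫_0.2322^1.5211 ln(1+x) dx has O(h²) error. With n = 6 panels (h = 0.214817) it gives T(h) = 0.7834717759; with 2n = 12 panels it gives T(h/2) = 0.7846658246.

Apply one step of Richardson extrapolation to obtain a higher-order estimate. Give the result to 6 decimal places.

Leading term ∝ h^2; use weight 4 = 2^2.
4 × 0.7846658246 − 0.7834717759 = 2.3551915225
Denominator 4 − 1 = 3.
Extrapolated: 2.3551915225 / 3 = 0.7850638408

0.785064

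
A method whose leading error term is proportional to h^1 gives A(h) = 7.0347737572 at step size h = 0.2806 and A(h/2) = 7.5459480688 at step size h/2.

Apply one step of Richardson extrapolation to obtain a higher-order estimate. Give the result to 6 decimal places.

8.057122

Method order is 1; weight 2^1 = 2.
A(h/2) − A(h) = 7.5459480688 − 7.0347737572 = 0.5111743116
Correction (A(h/2) − A(h))/(2 − 1) = 0.5111743116/1 = 0.5111743116
R = A(h/2) + (A(h/2) − A(h))/1 = 7.5459480688 + 0.5111743116 = 8.0571223804
Shift from A(h/2): +0.5111743116.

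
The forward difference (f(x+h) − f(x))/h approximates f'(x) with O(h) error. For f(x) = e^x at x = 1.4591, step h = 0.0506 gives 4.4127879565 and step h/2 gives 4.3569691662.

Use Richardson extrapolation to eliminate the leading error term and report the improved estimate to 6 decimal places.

The method has order 1: 2^1 = 2.
Difference of the inputs: 4.3569691662 − 4.4127879565 = -0.0558187903
Divide by 2^1 − 1 = 1: (-0.0558187903)/1 = -0.0558187903
R = 4.3569691662 − 0.0558187903 = 4.3011503759
Gap between inputs: 5.582e-02; correction applied: −0.0558187903.

4.301150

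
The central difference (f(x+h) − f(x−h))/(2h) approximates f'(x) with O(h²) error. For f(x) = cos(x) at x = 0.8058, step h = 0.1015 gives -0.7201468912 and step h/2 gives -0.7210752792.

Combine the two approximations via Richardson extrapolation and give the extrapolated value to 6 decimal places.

Leading term ∝ h^2; use weight 4 = 2^2.
4*(-0.7210752792) = -2.8843011168; subtract (-0.7201468912) → -2.1641542256
Denominator 4 − 1 = 3.
R = (-2.1641542256)/3 = -0.7213847419
Shift from A(h/2): −0.0003094627.

-0.721385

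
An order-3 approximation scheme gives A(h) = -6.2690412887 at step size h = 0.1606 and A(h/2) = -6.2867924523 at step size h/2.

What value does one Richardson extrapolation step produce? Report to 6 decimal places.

-6.289328

With r = 3 the leading error scales as h^3, so the weight is 2^3 = 8.
8*(-6.2867924523) = -50.2943396184; subtract (-6.2690412887) → -44.0252983297
Divide by 2^3 − 1 = 7.
R = (-44.0252983297)/7 = -6.2893283328
Gap between inputs: 1.775e-02; correction applied: −0.0025358805.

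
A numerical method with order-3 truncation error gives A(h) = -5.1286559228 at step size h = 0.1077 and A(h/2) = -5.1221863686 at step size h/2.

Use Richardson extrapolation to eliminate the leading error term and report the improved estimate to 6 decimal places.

-5.121262

Leading term ∝ h^3; use weight 8 = 2^3.
Difference of the inputs: -5.1221863686 − (-5.1286559228) = 0.0064695542
Divide by 2^3 − 1 = 7: 0.0064695542/7 = 0.0009242220
R = -5.1221863686 + 0.0009242220 = -5.1212621466
Gap between inputs: 6.470e-03; correction applied: +0.0009242220.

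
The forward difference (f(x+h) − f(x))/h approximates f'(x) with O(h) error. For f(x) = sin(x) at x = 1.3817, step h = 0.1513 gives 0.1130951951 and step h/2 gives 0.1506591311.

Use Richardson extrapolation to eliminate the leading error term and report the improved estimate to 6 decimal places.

r = 1, so 2^r = 2.
Numerator 2×A(h/2) − A(h) = 2×0.1506591311 − 0.1130951951 = 0.1882230671
(2×0.1506591311 − 0.1130951951)/(2 − 1) = 0.1882230671
Shift from A(h/2): +0.0375639360.

0.188223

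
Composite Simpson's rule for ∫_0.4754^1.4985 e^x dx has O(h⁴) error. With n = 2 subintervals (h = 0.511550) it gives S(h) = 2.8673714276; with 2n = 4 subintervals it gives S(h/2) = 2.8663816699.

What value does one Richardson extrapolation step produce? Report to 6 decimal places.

r = 4: numerator weight 16, denominator 15.
16·2.8663816699 − 2.8673714276 = 42.9947352908
Denominator 16 − 1 = 15.
(16·2.8663816699 − 2.8673714276)/(16 − 1) = 2.8663156861

2.866316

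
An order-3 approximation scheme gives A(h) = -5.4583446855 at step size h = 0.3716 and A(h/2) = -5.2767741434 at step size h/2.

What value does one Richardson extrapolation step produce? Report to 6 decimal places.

Method order is 3; weight 2^3 = 8.
A(h/2) − A(h) = -5.2767741434 − (-5.4583446855) = 0.1815705421
Divide by 2^3 − 1 = 7: 0.1815705421/7 = 0.0259386489
R = A(h/2) + (A(h/2) − A(h))/7 = -5.2767741434 + 0.0259386489 = -5.2508354945

-5.250835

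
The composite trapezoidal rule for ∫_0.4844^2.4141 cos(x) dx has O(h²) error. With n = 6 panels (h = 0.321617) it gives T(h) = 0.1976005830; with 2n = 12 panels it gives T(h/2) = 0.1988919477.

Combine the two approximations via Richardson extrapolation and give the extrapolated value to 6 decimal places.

Error is O(h^2); halving h shrinks it by 2^2 = 4.
A(h/2) − A(h) = 0.1988919477 − 0.1976005830 = 0.0012913647
Correction (A(h/2) − A(h))/(4 − 1) = 0.0012913647/3 = 0.0004304549
R = 0.1988919477 + 0.0004304549 = 0.1993224026

0.199322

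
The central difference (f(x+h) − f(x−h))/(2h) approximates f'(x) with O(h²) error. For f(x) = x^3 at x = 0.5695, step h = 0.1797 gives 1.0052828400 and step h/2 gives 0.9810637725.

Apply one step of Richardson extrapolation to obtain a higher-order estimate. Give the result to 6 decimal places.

Method order is 2; weight 2^2 = 4.
4 × 0.9810637725 − 1.0052828400 = 2.9189722500
(4 × 0.9810637725 − 1.0052828400)/(4 − 1) = 0.9729907500
Correction |R − A(h/2)| = 8.073e-03; gap |A(h/2) − A(h)| = 2.422e-02.

0.972991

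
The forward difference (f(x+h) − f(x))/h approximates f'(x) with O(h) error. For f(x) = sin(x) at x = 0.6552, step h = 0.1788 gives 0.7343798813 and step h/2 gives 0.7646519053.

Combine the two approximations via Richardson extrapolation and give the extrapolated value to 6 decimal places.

0.794924

Leading term ∝ h^1; use weight 2 = 2^1.
2 × 0.7646519053 = 1.5293038106; 1.5293038106 − 0.7343798813 = 0.7949239293
Divide by 2^1 − 1 = 1.
R = 0.7949239293/1 = 0.7949239293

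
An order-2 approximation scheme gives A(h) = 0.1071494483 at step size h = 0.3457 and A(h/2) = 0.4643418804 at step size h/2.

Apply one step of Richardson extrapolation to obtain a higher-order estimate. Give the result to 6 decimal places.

The method has order 2: 2^2 = 4.
4 × 0.4643418804 − 0.1071494483 = 1.7502180733
(4 × 0.4643418804 − 0.1071494483)/(4 − 1) = 0.5834060244
Gap between inputs: 3.572e-01; correction applied: +0.1190641440.

0.583406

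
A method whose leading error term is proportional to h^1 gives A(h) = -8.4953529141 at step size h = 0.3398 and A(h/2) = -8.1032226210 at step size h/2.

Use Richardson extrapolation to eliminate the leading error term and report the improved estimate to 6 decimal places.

-7.711092

The method has order 1: 2^1 = 2.
2^1*A(h/2) = -16.2064452420; minus A(h) gives -7.7110923279.
R = (-7.7110923279)/1 = -7.7110923279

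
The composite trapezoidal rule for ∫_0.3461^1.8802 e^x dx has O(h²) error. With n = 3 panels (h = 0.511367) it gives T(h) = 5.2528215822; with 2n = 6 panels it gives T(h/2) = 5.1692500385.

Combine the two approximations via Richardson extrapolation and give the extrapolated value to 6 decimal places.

5.141393

r = 2, so 2^r = 4.
4 × 5.1692500385 = 20.6770001540; subtract 5.2528215822 → 15.4241785718
Divide by 2^2 − 1 = 3.
R = 15.4241785718/3 = 5.1413928573
Gap between inputs: 8.357e-02; correction applied: −0.0278571812.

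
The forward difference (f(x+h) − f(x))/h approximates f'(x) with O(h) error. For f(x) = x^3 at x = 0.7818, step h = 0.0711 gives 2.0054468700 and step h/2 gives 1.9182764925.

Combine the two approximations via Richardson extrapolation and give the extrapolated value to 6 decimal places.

Order 1 gives 2^r = 2 and 2^r − 1 = 1.
Numerator 2·A(h/2) − A(h) = 2·1.9182764925 − 2.0054468700 = 1.8311061150
1.8311061150 ÷ 1 = 1.8311061150

1.831106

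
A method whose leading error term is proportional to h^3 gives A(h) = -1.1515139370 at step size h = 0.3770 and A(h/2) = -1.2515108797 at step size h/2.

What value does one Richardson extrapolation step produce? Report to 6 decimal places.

The method has order 3: 2^3 = 8.
Weighted: (-10.0120870376) − (-1.1515139370) = -8.8605731006
Extrapolated: (-8.8605731006) / 7 = -1.2657961572
Correction |R − A(h/2)| = 1.429e-02; gap |A(h/2) − A(h)| = 1.000e-01.

-1.265796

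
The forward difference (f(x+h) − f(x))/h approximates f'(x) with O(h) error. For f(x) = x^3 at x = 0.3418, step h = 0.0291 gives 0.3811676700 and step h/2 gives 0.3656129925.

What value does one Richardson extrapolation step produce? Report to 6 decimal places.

The method has order 1: 2^1 = 2.
Weighted: 0.7312259850 − 0.3811676700 = 0.3500583150
Divide by 2^1 − 1 = 1.
Result: 0.3500583150

0.350058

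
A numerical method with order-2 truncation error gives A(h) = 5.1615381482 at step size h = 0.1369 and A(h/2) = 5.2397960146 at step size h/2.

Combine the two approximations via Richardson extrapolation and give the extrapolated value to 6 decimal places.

With r = 2 the leading error scales as h^2, so the weight is 2^2 = 4.
A(h/2) − A(h) = 5.2397960146 − 5.1615381482 = 0.0782578664
Correction (A(h/2) − A(h))/(4 − 1) = 0.0782578664/3 = 0.0260859555
R = A(h/2) + (A(h/2) − A(h))/3 = 5.2397960146 + 0.0260859555 = 5.2658819701

5.265882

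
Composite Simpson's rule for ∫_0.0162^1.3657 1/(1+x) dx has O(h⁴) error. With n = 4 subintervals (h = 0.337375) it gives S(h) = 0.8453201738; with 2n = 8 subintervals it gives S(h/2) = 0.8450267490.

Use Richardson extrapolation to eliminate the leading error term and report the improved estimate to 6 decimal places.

0.845007

r = 4: numerator weight 16, denominator 15.
2^4*A(h/2) = 13.5204279840; minus A(h) gives 12.6751078102.
Denominator 16 − 1 = 15.
So the Richardson estimate is 0.8450071873.
Gap between inputs: 2.934e-04; correction applied: −0.0000195617.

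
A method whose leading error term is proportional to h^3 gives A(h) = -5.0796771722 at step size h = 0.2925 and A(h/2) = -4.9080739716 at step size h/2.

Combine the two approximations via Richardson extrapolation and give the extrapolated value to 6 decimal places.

With r = 3 the leading error scales as h^3, so the weight is 2^3 = 8.
8×(-4.9080739716) = -39.2645917728; subtract (-5.0796771722) → -34.1849146006
(-34.1849146006) ÷ 7 = -4.8835592287
Shift from A(h/2): +0.0245147429.

-4.883559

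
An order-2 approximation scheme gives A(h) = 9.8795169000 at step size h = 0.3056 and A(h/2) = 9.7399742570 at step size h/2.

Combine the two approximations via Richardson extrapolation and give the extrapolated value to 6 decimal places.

Order 2 gives 2^r = 4 and 2^r − 1 = 3.
4×9.7399742570 − 9.8795169000 = 29.0803801280
R = 29.0803801280/3 = 9.6934600427
Correction |R − A(h/2)| = 4.651e-02; gap |A(h/2) − A(h)| = 1.395e-01.

9.693460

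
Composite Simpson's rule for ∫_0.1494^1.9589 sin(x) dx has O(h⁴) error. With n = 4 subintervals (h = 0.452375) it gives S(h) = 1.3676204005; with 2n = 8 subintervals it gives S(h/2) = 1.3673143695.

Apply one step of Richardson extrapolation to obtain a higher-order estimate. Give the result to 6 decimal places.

With r = 4 the leading error scales as h^4, so the weight is 2^4 = 16.
16·1.3673143695 = 21.8770299120; subtract 1.3676204005 → 20.5094095115
Extrapolated: 20.5094095115 / 15 = 1.3672939674
Gap between inputs: 3.060e-04; correction applied: −0.0000204021.

1.367294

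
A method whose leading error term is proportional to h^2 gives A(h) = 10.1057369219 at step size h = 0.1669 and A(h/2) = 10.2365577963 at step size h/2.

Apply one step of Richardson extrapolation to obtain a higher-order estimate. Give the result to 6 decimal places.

10.280165

r = 2: numerator weight 4, denominator 3.
Weighted: 40.9462311852 − 10.1057369219 = 30.8404942633
30.8404942633 ÷ 3 = 10.2801647544
Correction |R − A(h/2)| = 4.361e-02; gap |A(h/2) − A(h)| = 1.308e-01.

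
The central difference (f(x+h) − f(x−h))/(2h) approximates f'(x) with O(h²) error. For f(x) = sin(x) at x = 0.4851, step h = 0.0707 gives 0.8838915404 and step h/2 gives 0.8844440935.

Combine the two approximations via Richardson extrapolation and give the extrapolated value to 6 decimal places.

0.884628

Leading term ∝ h^2; use weight 4 = 2^2.
Numerator 4×A(h/2) − A(h) = 4×0.8844440935 − 0.8838915404 = 2.6538848336
Denominator 4 − 1 = 3.
So the Richardson estimate is 0.8846282779.
Gap between inputs: 5.526e-04; correction applied: +0.0001841844.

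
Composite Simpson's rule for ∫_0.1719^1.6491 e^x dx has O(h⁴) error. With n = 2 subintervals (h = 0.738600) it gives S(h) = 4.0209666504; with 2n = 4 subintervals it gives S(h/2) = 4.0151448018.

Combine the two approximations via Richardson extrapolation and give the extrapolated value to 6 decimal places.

Leading term ∝ h^4; use weight 16 = 2^4.
Top: 16(4.0151448018) − (4.0209666504) = 60.2213501784
R = 60.2213501784/15 = 4.0147566786
Shift from A(h/2): −0.0003881232.

4.014757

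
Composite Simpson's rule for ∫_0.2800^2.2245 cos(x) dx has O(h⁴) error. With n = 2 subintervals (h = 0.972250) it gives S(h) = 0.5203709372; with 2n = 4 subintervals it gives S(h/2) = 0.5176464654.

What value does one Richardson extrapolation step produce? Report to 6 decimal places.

The method has order 4: 2^4 = 16.
Numerator 16 × A(h/2) − A(h) = 16 × 0.5176464654 − 0.5203709372 = 7.7619725092
(16 × 0.5176464654 − 0.5203709372)/(16 − 1) = 0.5174648339

0.517465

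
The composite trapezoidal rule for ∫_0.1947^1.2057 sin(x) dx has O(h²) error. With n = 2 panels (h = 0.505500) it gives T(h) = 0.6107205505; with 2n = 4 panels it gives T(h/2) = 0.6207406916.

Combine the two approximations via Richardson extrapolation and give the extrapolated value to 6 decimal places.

Method order is 2; weight 2^2 = 4.
4*0.6207406916 = 2.4829627664; subtract 0.6107205505 → 1.8722422159
Divide by 2^2 − 1 = 3.
Result: 0.6240807386

0.624081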